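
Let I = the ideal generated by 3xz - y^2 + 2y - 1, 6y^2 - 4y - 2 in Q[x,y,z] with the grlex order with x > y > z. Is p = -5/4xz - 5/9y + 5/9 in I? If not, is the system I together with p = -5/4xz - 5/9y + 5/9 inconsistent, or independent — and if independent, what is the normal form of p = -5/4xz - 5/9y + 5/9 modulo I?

First compute the reduced Gröbner basis of I by Buchberger's algorithm.
f_1 = 3xz - y^2 + 2y - 1, LT = xz.
f_2 = 6y^2 - 4y - 2, LT = y^2.

The S-polynomials (S(f_1,f_2)) all reduce to 0 modulo the current basis, so we have a Gröbner basis.
Inter-reduce: drop elements whose leading term is divisible by another's, tail-reduce, and make monic.
Reduced Gröbner basis: {xz + 4/9y - 4/9, y^2 - 2/3y - 1/3}.
Label its elements g_1 = xz + 4/9y - 4/9, g_2 = y^2 - 2/3y - 1/3.

Reduce p = -5/4xz - 5/9y + 5/9 modulo G:
  leading term xz: subtract (-5/4)·g_1 from -5/4xz - 5/9y + 5/9 → 0
  normal form = 0.
Since the normal form is 0, p ∈ I.

Ideal membership is decidable via reduction modulo a Gröbner basis.

-5/4xz - 5/9y + 5/9 lies in I (it reduces to 0).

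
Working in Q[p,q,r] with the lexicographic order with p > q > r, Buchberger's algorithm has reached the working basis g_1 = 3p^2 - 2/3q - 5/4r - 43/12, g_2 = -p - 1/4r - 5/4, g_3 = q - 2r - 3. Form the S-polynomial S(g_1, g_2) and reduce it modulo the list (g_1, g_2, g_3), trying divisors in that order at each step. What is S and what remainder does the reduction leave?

lcm(LM(g_1), LM(g_2)) = p^2.
S = (lcm/LT(g_1))·g_1 − (lcm/LT(g_2))·g_2 = -1/4pr - 5/4p - 2/9q - 5/12r - 43/36.
Reduce S modulo (g_1, g_2, g_3) in that order:
  leading term pr: subtract (1/4r)·g_2 from -1/4pr - 5/4p - 2/9q - 5/12r - 43/36 → -5/4p - 2/9q + 1/16r^2 - 5/48r - 43/36
  leading term p: subtract (5/4)·g_2 from -5/4p - 2/9q + 1/16r^2 - 5/48r - 43/36 → -2/9q + 1/16r^2 + 5/24r + 53/144
  leading term q: subtract (-2/9)·g_3 from -2/9q + 1/16r^2 + 5/24r + 53/144 → 1/16r^2 - 17/72r - 43/144
  leading term r^2: no divisor's leading term divides it; move 1/16r^2 to the remainder.
  leading term r: no divisor's leading term divides it; move -17/72r to the remainder.
  leading term 1: no divisor's leading term divides it; move -43/144 to the remainder.
The remainder 1/16r^2 - 17/72r - 43/144 is nonzero, so it would be added as the next basis element.
An S-polynomial is built so that the two leading terms cancel; whether anything survives reduction is exactly the Gröbner-basis criterion.

S(g_1, g_2) = -1/4pr - 5/4p - 2/9q - 5/12r - 43/36; remainder on division = 1/16r^2 - 17/72r - 43/144.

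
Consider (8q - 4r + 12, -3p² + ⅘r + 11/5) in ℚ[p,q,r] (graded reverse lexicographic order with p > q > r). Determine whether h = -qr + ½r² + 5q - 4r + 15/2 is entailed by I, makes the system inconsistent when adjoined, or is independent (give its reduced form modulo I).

-qr + ½r² + 5q - 4r + 15/2 lies in I (it reduces to 0).

First compute the reduced Gröbner basis of I by Buchberger's algorithm.
f_1 = 8q - 4r + 12, LT = q.
f_2 = -3p² + ⅘r + 11/5, LT = p².

The S-polynomials (S(f_1,f_2)) all reduce to 0 modulo the current basis, so we have a Gröbner basis.
Inter-reduce: drop elements whose leading term is divisible by another's, tail-reduce, and make monic.
Reduced Gröbner basis: {p² - 4/15r - 11/15, q - ½r + 3/2}.
Label its elements g_1 = p² - 4/15r - 11/15, g_2 = q - ½r + 3/2.

Reduce h = -qr + ½r² + 5q - 4r + 15/2 modulo G:
  leading term qr: subtract (-r)·g_2 from -qr + ½r² + 5q - 4r + 15/2 → 5q - 5/2r + 15/2
  leading term q: subtract (5)·g_2 from 5q - 5/2r + 15/2 → 0
  normal form = 0.
Since the normal form is 0, h ∈ I.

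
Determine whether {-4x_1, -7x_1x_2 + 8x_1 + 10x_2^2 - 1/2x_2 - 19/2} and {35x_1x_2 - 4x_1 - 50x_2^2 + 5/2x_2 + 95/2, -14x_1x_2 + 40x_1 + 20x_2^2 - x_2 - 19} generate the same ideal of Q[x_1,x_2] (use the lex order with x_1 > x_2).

Yes, the ideals are equal.

Two ideals are equal iff their reduced Gröbner bases coincide (the reduced basis is unique for a fixed ordering).
Buchberger on the first generating set:
f_1 = -4x_1, LT = x_1.
f_2 = -7x_1x_2 + 8x_1 + 10x_2^2 - 1/2x_2 - 19/2, LT = x_1x_2.

S(f_1,f_2): lcm = x_1x_2. S = 8/7x_1 + 10/7x_2^2 - 1/14x_2 - 19/14.
  leading term x_1: subtract (-2/7)·f_1 from 8/7x_1 + 10/7x_2^2 - 1/14x_2 - 19/14 → 10/7x_2^2 - 1/14x_2 - 19/14
  leading term x_2^2: no divisor's leading term divides it; move 10/7x_2^2 to the remainder.
  leading term x_2: no divisor's leading term divides it; move -1/14x_2 to the remainder.
  leading term 1: no divisor's leading term divides it; move -19/14 to the remainder.
  remainder 10/7x_2^2 - 1/14x_2 - 19/14 ≠ 0; add g_3 = 10/7x_2^2 - 1/14x_2 - 19/14 to the basis.

The other S-polynomials (S(f_1,g_3), S(f_2,g_3)) all reduce to 0 modulo the current basis, so we have a Gröbner basis.
Inter-reduce: drop elements whose leading term is divisible by another's, tail-reduce, and make monic.
Reduced Gröbner basis: {x_1, x_2^2 - 1/20x_2 - 19/20}.

Buchberger on the second generating set:
h_1 = 35x_1x_2 - 4x_1 - 50x_2^2 + 5/2x_2 + 95/2, LT = x_1x_2.
h_2 = -14x_1x_2 + 40x_1 + 20x_2^2 - x_2 - 19, LT = x_1x_2.

S(h_1,h_2): lcm = x_1x_2. S = 96/35x_1.
  leading term x_1: no divisor's leading term divides it; move 96/35x_1 to the remainder.
  remainder 96/35x_1 ≠ 0; add k_3 = 96/35x_1 to the basis.

S(h_1,k_3): lcm = x_1x_2. S = -4/35x_1 - 10/7x_2^2 + 1/14x_2 + 19/14.
  leading term x_1: subtract (-1/24)·k_3 from -4/35x_1 - 10/7x_2^2 + 1/14x_2 + 19/14 → -10/7x_2^2 + 1/14x_2 + 19/14
  leading term x_2^2: no divisor's leading term divides it; move -10/7x_2^2 to the remainder.
  leading term x_2: no divisor's leading term divides it; move 1/14x_2 to the remainder.
  leading term 1: no divisor's leading term divides it; move 19/14 to the remainder.
  remainder -10/7x_2^2 + 1/14x_2 + 19/14 ≠ 0; add k_4 = -10/7x_2^2 + 1/14x_2 + 19/14 to the basis.

The other S-polynomials (S(h_2,k_3), S(h_1,k_4), S(h_2,k_4), S(k_3,k_4)) all reduce to 0 modulo the current basis, so we have a Gröbner basis.
Inter-reduce: drop elements whose leading term is divisible by another's, tail-reduce, and make monic.
Reduced Gröbner basis: {x_1, x_2^2 - 1/20x_2 - 19/20}.

These coincide, so the ideals are equal.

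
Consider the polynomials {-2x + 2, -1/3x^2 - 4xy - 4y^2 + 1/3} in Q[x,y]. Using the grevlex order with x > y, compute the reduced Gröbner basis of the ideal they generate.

f_1 = -2x + 2, LT = x.
f_2 = -1/3x^2 - 4xy - 4y^2 + 1/3, LT = x^2.

S(f_1,f_2): lcm = x^2. S = -12xy - 12y^2 - x + 1.
  leading term xy: subtract (6y)·f_1 from -12xy - 12y^2 - x + 1 → -12y^2 - x - 12y + 1
  leading term y^2: no divisor's leading term divides it; move -12y^2 to the remainder.
  leading term x: subtract (1/2)·f_1 from -x - 12y + 1 → -12y
  leading term y: no divisor's leading term divides it; move -12y to the remainder.
  remainder -12y^2 - 12y ≠ 0; add g_3 = -12y^2 - 12y to the basis.

The other S-polynomials (S(f_1,g_3), S(f_2,g_3)) all reduce to 0 modulo the current basis, so we have a Gröbner basis.
Inter-reduce: drop elements whose leading term is divisible by another's, tail-reduce, and make monic.

G = {y^2 + y, x - 1}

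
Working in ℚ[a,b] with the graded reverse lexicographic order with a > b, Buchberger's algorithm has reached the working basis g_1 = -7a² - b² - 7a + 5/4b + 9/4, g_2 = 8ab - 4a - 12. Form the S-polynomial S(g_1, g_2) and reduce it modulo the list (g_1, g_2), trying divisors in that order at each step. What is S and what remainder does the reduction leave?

lcm(LM(g_1), LM(g_2)) = a²b.
S = (lcm/LT(g_1))·g_1 − (lcm/LT(g_2))·g_2 = 1/7b³ + ½a² + ab - 5/28b² + 3/2a - 9/28b.
Reduce S modulo (g_1, g_2) in that order:
  leading term b³: no divisor's leading term divides it; move 1/7b³ to the remainder.
  leading term a²: subtract (-1/14)·g_1 from ½a² + ab - 5/28b² + 3/2a - 9/28b → ab - ¼b² + a - 13/56b + 9/56
  leading term ab: subtract (⅛)·g_2 from ab - ¼b² + a - 13/56b + 9/56 → -¼b² + 3/2a - 13/56b + 93/56
  leading term b²: no divisor's leading term divides it; move -¼b² to the remainder.
  leading term a: no divisor's leading term divides it; move 3/2a to the remainder.
  leading term b: no divisor's leading term divides it; move -13/56b to the remainder.
  leading term 1: no divisor's leading term divides it; move 93/56 to the remainder.
The remainder 1/7b³ - ¼b² + 3/2a - 13/56b + 93/56 is nonzero, so it would be added as the next basis element.

S(g_1, g_2) = 1/7b³ + ½a² + ab - 5/28b² + 3/2a - 9/28b; remainder on division = 1/7b³ - ¼b² + 3/2a - 13/56b + 93/56.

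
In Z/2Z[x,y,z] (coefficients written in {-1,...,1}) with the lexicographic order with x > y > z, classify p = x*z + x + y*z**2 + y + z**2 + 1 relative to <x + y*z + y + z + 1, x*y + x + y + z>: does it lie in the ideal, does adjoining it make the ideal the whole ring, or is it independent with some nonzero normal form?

First compute the reduced Gröbner basis of I by Buchberger's algorithm.
f_1 = x + y*z + y + z + 1, LT = x.
f_2 = x*y + x + y + z, LT = x*y.

S(f_1,f_2): lcm = x*y. S = x + y**2*z + y**2 + y*z + z.
  leading term x: subtract (1)·f_1 from x + y**2*z + y**2 + y*z + z → y**2*z + y**2 + y + 1
  leading term y**2*z: no divisor's leading term divides it; move y**2*z to the remainder.
  leading term y**2: no divisor's leading term divides it; move y**2 to the remainder.
  leading term y: no divisor's leading term divides it; move y to the remainder.
  leading term 1: no divisor's leading term divides it; move 1 to the remainder.
  remainder y**2*z + y**2 + y + 1 ≠ 0; add h_3 = y**2*z + y**2 + y + 1 to the basis.

The other S-polynomials (S(f_1,h_3), S(f_2,h_3)) all reduce to 0 modulo the current basis, so we have a Gröbner basis.
Inter-reduce: drop elements whose leading term is divisible by another's, tail-reduce, and make monic.
Reduced Gröbner basis: {x + y*z + y + z + 1, y**2*z + y**2 + y + 1}.
Label its elements g_1 = x + y*z + y + z + 1, g_2 = y**2*z + y**2 + y + 1.

Reduce p = x*z + x + y*z**2 + y + z**2 + 1 modulo G:
  leading term x*z: subtract (z)·g_1 from x*z + x + y*z**2 + y + z**2 + 1 → x + y*z + y + z + 1
  leading term x: subtract (1)·g_1 from x + y*z + y + z + 1 → 0
  normal form = 0.
Since the normal form is 0, p ∈ I.

x*z + x + y*z**2 + y + z**2 + 1 lies in I (it reduces to 0).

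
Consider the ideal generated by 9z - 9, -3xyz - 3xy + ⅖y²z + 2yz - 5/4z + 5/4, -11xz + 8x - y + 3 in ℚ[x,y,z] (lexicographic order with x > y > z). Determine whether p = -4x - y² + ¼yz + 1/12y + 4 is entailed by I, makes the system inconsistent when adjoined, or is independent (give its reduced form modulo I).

-4x - y² + ¼yz + 1/12y + 4 lies in I (it reduces to 0).

First compute the reduced Gröbner basis of I by Buchberger's algorithm.
f_1 = 9z - 9, LT = z.
f_2 = -3xyz - 3xy + ⅖y²z + 2yz - 5/4z + 5/4, LT = xyz.
f_3 = -11xz + 8x - y + 3, LT = xz.

S(f_1,f_2): lcm = xyz. S = -2xy + 2/15y²z + ⅔yz - 5/12z + 5/12.
  leading term xy: no divisor's leading term divides it; move -2xy to the remainder.
  leading term y²z: subtract (2/135y²)·f_1 from 2/15y²z + ⅔yz - 5/12z + 5/12 → 2/15y² + ⅔yz - 5/12z + 5/12
  leading term y²: no divisor's leading term divides it; move 2/15y² to the remainder.
  leading term yz: subtract (2/27y)·f_1 from ⅔yz - 5/12z + 5/12 → ⅔y - 5/12z + 5/12
  leading term y: no divisor's leading term divides it; move ⅔y to the remainder.
  leading term z: subtract (-5/108)·f_1 from -5/12z + 5/12 → 0
  remainder -2xy + 2/15y² + ⅔y ≠ 0; add h_4 = -2xy + 2/15y² + ⅔y to the basis.

S(f_1,f_3): lcm = xz. S = -3/11x - 1/11y + 3/11.
  leading term x: no divisor's leading term divides it; move -3/11x to the remainder.
  leading term y: no divisor's leading term divides it; move -1/11y to the remainder.
  leading term 1: no divisor's leading term divides it; move 3/11 to the remainder.
  remainder -3/11x - 1/11y + 3/11 ≠ 0; add h_5 = -3/11x - 1/11y + 3/11 to the basis.

S(f_2,f_3): lcm = xyz. S = 19/11xy - 2/15y²z - 1/11y² - ⅔yz + 3/11y + 5/12z - 5/12.
  leading term xy: subtract (-19/22)·h_4 from 19/11xy - 2/15y²z - 1/11y² - ⅔yz + 3/11y + 5/12z - 5/12 → -2/15y²z + 4/165y² - ⅔yz + 28/33y + 5/12z - 5/12
  leading term y²z: subtract (-2/135y²)·f_1 from -2/15y²z + 4/165y² - ⅔yz + 28/33y + 5/12z - 5/12 → -6/55y² - ⅔yz + 28/33y + 5/12z - 5/12
  leading term y²: no divisor's leading term divides it; move -6/55y² to the remainder.
  leading term yz: subtract (-2/27y)·f_1 from -⅔yz + 28/33y + 5/12z - 5/12 → 2/11y + 5/12z - 5/12
  leading term y: no divisor's leading term divides it; move 2/11y to the remainder.
  leading term z: subtract (5/108)·f_1 from 5/12z - 5/12 → 0
  remainder -6/55y² + 2/11y ≠ 0; add h_6 = -6/55y² + 2/11y to the basis.

S(f_1,h_4): leading monomials are coprime, so the S-polynomial reduces to 0 (Buchberger's first criterion).
S(f_2,h_4): lcm = xyz. S = xy - 1/15y²z - ⅓yz + 5/12z - 5/12.
  leading term xy: subtract (-½)·h_4 from xy - 1/15y²z - ⅓yz + 5/12z - 5/12 → -1/15y²z + 1/15y² - ⅓yz + ⅓y + 5/12z - 5/12
  leading term y²z: subtract (-1/135y²)·f_1 from -1/15y²z + 1/15y² - ⅓yz + ⅓y + 5/12z - 5/12 → -⅓yz + ⅓y + 5/12z - 5/12
  leading term yz: subtract (-1/27y)·f_1 from -⅓yz + ⅓y + 5/12z - 5/12 → 5/12z - 5/12
  leading term z: subtract (5/108)·f_1 from 5/12z - 5/12 → 0
  remainder 0.

S(f_3,h_4): lcm = xyz. S = -8/11xy + 1/15y²z + 1/11y² + ⅓yz - 3/11y.
  leading term xy: subtract (4/11)·h_4 from -8/11xy + 1/15y²z + 1/11y² + ⅓yz - 3/11y → 1/15y²z + 7/165y² + ⅓yz - 17/33y
  leading term y²z: subtract (1/135y²)·f_1 from 1/15y²z + 7/165y² + ⅓yz - 17/33y → 6/55y² + ⅓yz - 17/33y
  leading term y²: subtract (-1)·h_6 from 6/55y² + ⅓yz - 17/33y → ⅓yz - ⅓y
  leading term yz: subtract (1/27y)·f_1 from ⅓yz - ⅓y → 0
  remainder 0.

S(f_1,h_5): leading monomials are coprime, so the S-polynomial reduces to 0 (Buchberger's first criterion).
S(f_2,h_5): lcm = xyz. S = xy - 7/15y²z + ⅓yz + 5/12z - 5/12.
  leading term xy: subtract (-½)·h_4 from xy - 7/15y²z + ⅓yz + 5/12z - 5/12 → -7/15y²z + 1/15y² + ⅓yz + ⅓y + 5/12z - 5/12
  leading term y²z: subtract (-7/135y²)·f_1 from -7/15y²z + 1/15y² + ⅓yz + ⅓y + 5/12z - 5/12 → -⅖y² + ⅓yz + ⅓y + 5/12z - 5/12
  leading term y²: subtract (11/3)·h_6 from -⅖y² + ⅓yz + ⅓y + 5/12z - 5/12 → ⅓yz - ⅓y + 5/12z - 5/12
  leading term yz: subtract (1/27y)·f_1 from ⅓yz - ⅓y + 5/12z - 5/12 → 5/12z - 5/12
  leading term z: subtract (5/108)·f_1 from 5/12z - 5/12 → 0
  remainder 0.

S(f_3,h_5): lcm = xz. S = -8/11x - ⅓yz + 1/11y + z - 3/11.
  leading term x: subtract (8/3)·h_5 from -8/11x - ⅓yz + 1/11y + z - 3/11 → -⅓yz + ⅓y + z - 1
  leading term yz: subtract (-1/27y)·f_1 from -⅓yz + ⅓y + z - 1 → z - 1
  leading term z: subtract (1/9)·f_1 from z - 1 → 0
  remainder 0.

S(h_4,h_5): lcm = xy. S = -⅖y² + ⅔y.
  leading term y²: subtract (11/3)·h_6 from -⅖y² + ⅔y → 0
  remainder 0.

S(f_1,h_6): leading monomials are coprime, so the S-polynomial reduces to 0 (Buchberger's first criterion).
S(f_2,h_6): lcm = xy²z. S = xy² + 5/3xyz - 2/15y³z - ⅔y²z + 5/12yz - 5/12y.
  leading term xy²: subtract (-½y)·h_4 from xy² + 5/3xyz - 2/15y³z - ⅔y²z + 5/12yz - 5/12y → 5/3xyz - 2/15y³z + 1/15y³ - ⅔y²z + ⅓y² + 5/12yz - 5/12y
  leading term xyz: subtract (5/27xy)·f_1 from 5/3xyz - 2/15y³z + 1/15y³ - ⅔y²z + ⅓y² + 5/12yz - 5/12y → 5/3xy - 2/15y³z + 1/15y³ - ⅔y²z + ⅓y² + 5/12yz - 5/12y
  leading term xy: subtract (-⅚)·h_4 from 5/3xy - 2/15y³z + 1/15y³ - ⅔y²z + ⅓y² + 5/12yz - 5/12y → -2/15y³z + 1/15y³ - ⅔y²z + 4/9y² + 5/12yz + 5/36y
  leading term y³z: subtract (-2/135y³)·f_1 from -2/15y³z + 1/15y³ - ⅔y²z + 4/9y² + 5/12yz + 5/36y → -1/15y³ - ⅔y²z + 4/9y² + 5/12yz + 5/36y
  leading term y³: subtract (11/18y)·h_6 from -1/15y³ - ⅔y²z + 4/9y² + 5/12yz + 5/36y → -⅔y²z + ⅓y² + 5/12yz + 5/36y
  leading term y²z: subtract (-2/27y²)·f_1 from -⅔y²z + ⅓y² + 5/12yz + 5/36y → -⅓y² + 5/12yz + 5/36y
  leading term y²: subtract (55/18)·h_6 from -⅓y² + 5/12yz + 5/36y → 5/12yz - 5/12y
  leading term yz: subtract (5/108y)·f_1 from 5/12yz - 5/12y → 0
  remainder 0.

S(f_3,h_6): leading monomials are coprime, so the S-polynomial reduces to 0 (Buchberger's first criterion).
S(h_4,h_6): lcm = xy². S = 5/3xy - 1/15y³ - ⅓y².
  leading term xy: subtract (-⅚)·h_4 from 5/3xy - 1/15y³ - ⅓y² → -1/15y³ - 2/9y² + 5/9y
  leading term y³: subtract (11/18y)·h_6 from -1/15y³ - 2/9y² + 5/9y → -⅓y² + 5/9y
  leading term y²: subtract (55/18)·h_6 from -⅓y² + 5/9y → 0
  remainder 0.

S(h_5,h_6): leading monomials are coprime, so the S-polynomial reduces to 0 (Buchberger's first criterion).
Every S-polynomial of the final basis reduces to 0, so we have a Gröbner basis.
Inter-reduce: drop elements whose leading term is divisible by another's, tail-reduce, and make monic.
Reduced Gröbner basis: {x + ⅓y - 1, y² - 5/3y, z - 1}.
Label its elements g_1 = x + ⅓y - 1, g_2 = y² - 5/3y, g_3 = z - 1.

Reduce p = -4x - y² + ¼yz + 1/12y + 4 modulo G:
  leading term x: subtract (-4)·g_1 from -4x - y² + ¼yz + 1/12y + 4 → -y² + ¼yz + 17/12y
  leading term y²: subtract (-1)·g_2 from -y² + ¼yz + 17/12y → ¼yz - ¼y
  leading term yz: subtract (¼y)·g_3 from ¼yz - ¼y → 0
  normal form = 0.
Since the normal form is 0, p ∈ I.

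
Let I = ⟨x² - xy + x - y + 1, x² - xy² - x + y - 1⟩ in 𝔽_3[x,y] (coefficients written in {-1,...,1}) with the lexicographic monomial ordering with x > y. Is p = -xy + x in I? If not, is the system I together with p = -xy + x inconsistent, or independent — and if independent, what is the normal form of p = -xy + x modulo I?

First compute the reduced Gröbner basis of I by Buchberger's algorithm.
f_1 = x² - xy + x - y + 1, LT = x².
f_2 = x² - xy² - x + y - 1, LT = x².

S(f_1,f_2): lcm = x². S = xy² - xy - x + y - 1.
  leading term xy²: no divisor's leading term divides it; move xy² to the remainder.
  leading term xy: no divisor's leading term divides it; move -xy to the remainder.
  leading term x: no divisor's leading term divides it; move -x to the remainder.
  leading term y: no divisor's leading term divides it; move y to the remainder.
  leading term 1: no divisor's leading term divides it; move -1 to the remainder.
  remainder xy² - xy - x + y - 1 ≠ 0; add h_3 = xy² - xy - x + y - 1 to the basis.

S(f_1,h_3): lcm = x²y². S = x²y + x² - xy³ + xy² - xy + x - y³ + y².
  leading term x²y: subtract (y)·f_1 from x²y + x² - xy³ + xy² - xy + x - y³ + y² → x² - xy³ - xy² + xy + x - y³ - y² - y
  leading term x²: subtract (1)·f_1 from x² - xy³ - xy² + xy + x - y³ - y² - y → -xy³ - xy² - xy - y³ - y² - 1
  leading term xy³: subtract (-y)·h_3 from -xy³ - xy² - xy - y³ - y² - 1 → xy² + xy - y³ - y - 1
  leading term xy²: subtract (1)·h_3 from xy² + xy - y³ - y - 1 → -xy + x - y³ + y
  leading term xy: no divisor's leading term divides it; move -xy to the remainder.
  leading term x: no divisor's leading term divides it; move x to the remainder.
  leading term y³: no divisor's leading term divides it; move -y³ to the remainder.
  leading term y: no divisor's leading term divides it; move y to the remainder.
  remainder -xy + x - y³ + y ≠ 0; add h_4 = -xy + x - y³ + y to the basis.

S(h_3,h_4): lcm = xy². S = -x - y⁴ + y² + y - 1.
  leading term x: no divisor's leading term divides it; move -x to the remainder.
  leading term y⁴: no divisor's leading term divides it; move -y⁴ to the remainder.
  leading term y²: no divisor's leading term divides it; move y² to the remainder.
  leading term y: no divisor's leading term divides it; move y to the remainder.
  leading term 1: no divisor's leading term divides it; move -1 to the remainder.
  remainder -x - y⁴ + y² + y - 1 ≠ 0; add h_5 = -x - y⁴ + y² + y - 1 to the basis.

S(h_3,h_5): lcm = xy². S = -xy - x - y⁶ + y⁴ + y³ - y² + y - 1.
  leading term xy: subtract (1)·h_4 from -xy - x - y⁶ + y⁴ + y³ - y² + y - 1 → x - y⁶ + y⁴ - y³ - y² - 1
  leading term x: subtract (-1)·h_5 from x - y⁶ + y⁴ - y³ - y² - 1 → -y⁶ - y³ + y + 1
  leading term y⁶: no divisor's leading term divides it; move -y⁶ to the remainder.
  leading term y³: no divisor's leading term divides it; move -y³ to the remainder.
  leading term y: no divisor's leading term divides it; move y to the remainder.
  leading term 1: no divisor's leading term divides it; move 1 to the remainder.
  remainder -y⁶ - y³ + y + 1 ≠ 0; add h_6 = -y⁶ - y³ + y + 1 to the basis.

S(h_4,h_5): lcm = xy. S = -x - y⁵ - y³ + y² + y.
  leading term x: subtract (1)·h_5 from -x - y⁵ - y³ + y² + y → -y⁵ + y⁴ - y³ + 1
  leading term y⁵: no divisor's leading term divides it; move -y⁵ to the remainder.
  leading term y⁴: no divisor's leading term divides it; move y⁴ to the remainder.
  leading term y³: no divisor's leading term divides it; move -y³ to the remainder.
  leading term 1: no divisor's leading term divides it; move 1 to the remainder.
  remainder -y⁵ + y⁴ - y³ + 1 ≠ 0; add h_7 = -y⁵ + y⁴ - y³ + 1 to the basis.

The other S-polynomials (S(f_2,h_3), S(f_1,h_4), S(f_2,h_4), S(f_1,h_5), S(f_2,h_5), S(f_1,h_6), S(f_2,h_6), S(h_3,h_6), S(h_4,h_6), S(h_5,h_6), S(f_1,h_7), S(f_2,h_7), S(h_3,h_7), S(h_4,h_7), S(h_5,h_7), S(h_6,h_7)) all reduce to 0 modulo the current basis, so we have a Gröbner basis.
Inter-reduce: drop elements whose leading term is divisible by another's, tail-reduce, and make monic.
Reduced Gröbner basis: {x + y⁴ - y² - y + 1, y⁵ - y⁴ + y³ - 1}.
Label its elements g_1 = x + y⁴ - y² - y + 1, g_2 = y⁵ - y⁴ + y³ - 1.

Reduce p = -xy + x modulo G:
  leading term xy: subtract (-y)·g_1 from -xy + x → x + y⁵ - y³ - y² + y
  leading term x: subtract (1)·g_1 from x + y⁵ - y³ - y² + y → y⁵ - y⁴ - y³ - y - 1
  leading term y⁵: subtract (1)·g_2 from y⁵ - y⁴ - y³ - y - 1 → y³ - y
  leading term y³: no divisor's leading term divides it; move y³ to the remainder.
  leading term y: no divisor's leading term divides it; move -y to the remainder.
  normal form = y³ - y.
The normal form is nonzero, so p ∉ I. Since p minus its normal form lies in I, I + (p) = I + (r) where r = y³ - y; decide whether this ideal is the whole ring.
Run Buchberger on G together with r (pairs among the g_i already reduce to 0 since G is a Gröbner basis):
g_1 = x + y⁴ - y² - y + 1, LT = x.
g_2 = y⁵ - y⁴ + y³ - 1, LT = y⁵.
r = y³ - y, LT = y³.

S(g_2,r): lcm = y⁵. S = -y⁴ - y³ - 1.
  leading term y⁴: subtract (-y)·r from -y⁴ - y³ - 1 → -y³ - y² - 1
  leading term y³: subtract (-1)·r from -y³ - y² - 1 → -y² - y - 1
  leading term y²: no divisor's leading term divides it; move -y² to the remainder.
  leading term y: no divisor's leading term divides it; move -y to the remainder.
  leading term 1: no divisor's leading term divides it; move -1 to the remainder.
  remainder -y² - y - 1 ≠ 0; add m_4 = -y² - y - 1 to the basis.

S(g_2,m_4): lcm = y⁵. S = y⁴ - 1.
  leading term y⁴: subtract (y)·r from y⁴ - 1 → y² - 1
  leading term y²: subtract (-1)·m_4 from y² - 1 → -y + 1
  leading term y: no divisor's leading term divides it; move -y to the remainder.
  leading term 1: no divisor's leading term divides it; move 1 to the remainder.
  remainder -y + 1 ≠ 0; add m_5 = -y + 1 to the basis.

The other S-polynomials (S(g_1,g_2), S(g_1,r), S(g_1,m_4), S(r,m_4), S(g_1,m_5), S(g_2,m_5), S(r,m_5), S(m_4,m_5)) all reduce to 0 modulo the current basis, so we have a Gröbner basis.
Inter-reduce: drop elements whose leading term is divisible by another's, tail-reduce, and make monic.
Reduced Gröbner basis: {x, y - 1}.
The reduced Gröbner basis of I + (p) is {x, y - 1} ≠ {1}, a proper ideal, so the enlarged system stays consistent: p is independent of I, with normal form y³ - y.

-xy + x is independent of I; its normal form modulo I is y³ - y.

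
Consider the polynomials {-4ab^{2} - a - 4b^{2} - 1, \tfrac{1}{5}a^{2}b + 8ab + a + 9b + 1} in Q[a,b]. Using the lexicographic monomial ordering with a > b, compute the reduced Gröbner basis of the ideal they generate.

G = {a^{2} - 20ab + 40a - 24b^{2} - 20b + 39, ab^{2} + \tfrac{1}{4}a + b^{2} + \tfrac{1}{4}, b^{3} + \tfrac{1}{4}b}

f_1 = -4ab^{2} - a - 4b^{2} - 1, LT = ab^{2}.
f_2 = \tfrac{1}{5}a^{2}b + 8ab + a + 9b + 1, LT = a^{2}b.

S(f_1,f_2): lcm = a^{2}b^{2}. S = \tfrac{1}{4}a^{2} - 39ab^{2} - 5ab + \tfrac{1}{4}a - 45b^{2} - 5b.
  leading term a^{2}: no divisor's leading term divides it; move \tfrac{1}{4}a^{2} to the remainder.
  leading term ab^{2}: subtract (\tfrac{39}{4})·f_1 from -39ab^{2} - 5ab + \tfrac{1}{4}a - 45b^{2} - 5b → -5ab + 10a - 6b^{2} - 5b + \tfrac{39}{4}
  leading term ab: no divisor's leading term divides it; move -5ab to the remainder.
  leading term a: no divisor's leading term divides it; move 10a to the remainder.
  leading term b^{2}: no divisor's leading term divides it; move -6b^{2} to the remainder.
  leading term b: no divisor's leading term divides it; move -5b to the remainder.
  leading term 1: no divisor's leading term divides it; move \tfrac{39}{4} to the remainder.
  remainder \tfrac{1}{4}a^{2} - 5ab + 10a - 6b^{2} - 5b + \tfrac{39}{4} ≠ 0; add g_3 = \tfrac{1}{4}a^{2} - 5ab + 10a - 6b^{2} - 5b + \tfrac{39}{4} to the basis.

S(f_1,g_3): lcm = a^{2}b^{2}. S = \tfrac{1}{4}a^{2} + 20ab^{3} - 39ab^{2} + \tfrac{1}{4}a + 24b^{4} + 20b^{3} - 39b^{2}.
  leading term a^{2}: subtract (1)·g_3 from \tfrac{1}{4}a^{2} + 20ab^{3} - 39ab^{2} + \tfrac{1}{4}a + 24b^{4} + 20b^{3} - 39b^{2} → 20ab^{3} - 39ab^{2} + 5ab - \tfrac{39}{4}a + 24b^{4} + 20b^{3} - 33b^{2} + 5b - \tfrac{39}{4}
  leading term ab^{3}: subtract (-5b)·f_1 from 20ab^{3} - 39ab^{2} + 5ab - \tfrac{39}{4}a + 24b^{4} + 20b^{3} - 33b^{2} + 5b - \tfrac{39}{4} → -39ab^{2} - \tfrac{39}{4}a + 24b^{4} - 33b^{2} - \tfrac{39}{4}
  leading term ab^{2}: subtract (\tfrac{39}{4})·f_1 from -39ab^{2} - \tfrac{39}{4}a + 24b^{4} - 33b^{2} - \tfrac{39}{4} → 24b^{4} + 6b^{2}
  leading term b^{4}: no divisor's leading term divides it; move 24b^{4} to the remainder.
  leading term b^{2}: no divisor's leading term divides it; move 6b^{2} to the remainder.
  remainder 24b^{4} + 6b^{2} ≠ 0; add g_4 = 24b^{4} + 6b^{2} to the basis.

S(f_2,g_3): lcm = a^{2}b. S = 20ab^{2} + 5a + 24b^{3} + 20b^{2} + 6b + 5.
  leading term ab^{2}: subtract (-5)·f_1 from 20ab^{2} + 5a + 24b^{3} + 20b^{2} + 6b + 5 → 24b^{3} + 6b
  leading term b^{3}: no divisor's leading term divides it; move 24b^{3} to the remainder.
  leading term b: no divisor's leading term divides it; move 6b to the remainder.
  remainder 24b^{3} + 6b ≠ 0; add g_5 = 24b^{3} + 6b to the basis.

The other S-polynomials (S(f_1,g_4), S(f_2,g_4), S(g_3,g_4), S(f_1,g_5), S(f_2,g_5), S(g_3,g_5), S(g_4,g_5)) all reduce to 0 modulo the current basis, so we have a Gröbner basis.
Inter-reduce: drop elements whose leading term is divisible by another's, tail-reduce, and make monic.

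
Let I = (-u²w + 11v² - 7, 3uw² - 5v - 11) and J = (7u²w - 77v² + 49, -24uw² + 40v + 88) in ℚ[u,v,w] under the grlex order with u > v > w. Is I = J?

For a fixed monomial order, each ideal has a unique reduced Gröbner basis; comparing bases decides equality.
Buchberger on the first generating set:
f_1 = -u²w + 11v² - 7, LT = u²w.
f_2 = 3uw² - 5v - 11, LT = uw².

S(f_1,f_2): lcm = u²w². S = -11v²w + 5/3uv + 11/3u + 7w.
  leading term v²w: no divisor's leading term divides it; move -11v²w to the remainder.
  leading term uv: no divisor's leading term divides it; move 5/3uv to the remainder.
  leading term u: no divisor's leading term divides it; move 11/3u to the remainder.
  leading term w: no divisor's leading term divides it; move 7w to the remainder.
  remainder -11v²w + 5/3uv + 11/3u + 7w ≠ 0; add g_3 = -11v²w + 5/3uv + 11/3u + 7w to the basis.

S(f_1,g_3): lcm = u²v²w. S = 5/33u³v - 11v⁴ + ⅓u³ + 7/11u²w + 7v².
  leading term u³v: no divisor's leading term divides it; move 5/33u³v to the remainder.
  leading term v⁴: no divisor's leading term divides it; move -11v⁴ to the remainder.
  leading term u³: no divisor's leading term divides it; move ⅓u³ to the remainder.
  leading term u²w: subtract (-7/11)·f_1 from 7/11u²w + 7v² → 14v² - 49/11
  leading term v²: no divisor's leading term divides it; move 14v² to the remainder.
  leading term 1: no divisor's leading term divides it; move -49/11 to the remainder.
  remainder 5/33u³v - 11v⁴ + ⅓u³ + 14v² - 49/11 ≠ 0; add g_4 = 5/33u³v - 11v⁴ + ⅓u³ + 14v² - 49/11 to the basis.

The other S-polynomials (S(f_2,g_3), S(f_1,g_4), S(f_2,g_4), S(g_3,g_4)) all reduce to 0 modulo the current basis, so we have a Gröbner basis.
Inter-reduce: drop elements whose leading term is divisible by another's, tail-reduce, and make monic.
Reduced Gröbner basis: {u³v - 363/5v⁴ + 11/5u³ + 462/5v² - 147/5, u²w - 11v² + 7, uw² - 5/3v - 11/3, v²w - 5/33uv - ⅓u - 7/11w}.

Buchberger on the second generating set:
h_1 = 7u²w - 77v² + 49, LT = u²w.
h_2 = -24uw² + 40v + 88, LT = uw².

S(h_1,h_2): lcm = u²w². S = -11v²w + 5/3uv + 11/3u + 7w.
  leading term v²w: no divisor's leading term divides it; move -11v²w to the remainder.
  leading term uv: no divisor's leading term divides it; move 5/3uv to the remainder.
  leading term u: no divisor's leading term divides it; move 11/3u to the remainder.
  leading term w: no divisor's leading term divides it; move 7w to the remainder.
  remainder -11v²w + 5/3uv + 11/3u + 7w ≠ 0; add k_3 = -11v²w + 5/3uv + 11/3u + 7w to the basis.

S(h_1,k_3): lcm = u²v²w. S = 5/33u³v - 11v⁴ + ⅓u³ + 7/11u²w + 7v².
  leading term u³v: no divisor's leading term divides it; move 5/33u³v to the remainder.
  leading term v⁴: no divisor's leading term divides it; move -11v⁴ to the remainder.
  leading term u³: no divisor's leading term divides it; move ⅓u³ to the remainder.
  leading term u²w: subtract (1/11)·h_1 from 7/11u²w + 7v² → 14v² - 49/11
  leading term v²: no divisor's leading term divides it; move 14v² to the remainder.
  leading term 1: no divisor's leading term divides it; move -49/11 to the remainder.
  remainder 5/33u³v - 11v⁴ + ⅓u³ + 14v² - 49/11 ≠ 0; add k_4 = 5/33u³v - 11v⁴ + ⅓u³ + 14v² - 49/11 to the basis.

The other S-polynomials (S(h_2,k_3), S(h_1,k_4), S(h_2,k_4), S(k_3,k_4)) all reduce to 0 modulo the current basis, so we have a Gröbner basis.
Inter-reduce: drop elements whose leading term is divisible by another's, tail-reduce, and make monic.
Reduced Gröbner basis: {u³v - 363/5v⁴ + 11/5u³ + 462/5v² - 147/5, u²w - 11v² + 7, uw² - 5/3v - 11/3, v²w - 5/33uv - ⅓u - 7/11w}.

Same reduced basis, so the two generating sets span the same ideal.
The same test decides containment: I ⊆ J iff every generator of I reduces to 0 modulo a Gröbner basis of J.

Yes, the ideals are equal.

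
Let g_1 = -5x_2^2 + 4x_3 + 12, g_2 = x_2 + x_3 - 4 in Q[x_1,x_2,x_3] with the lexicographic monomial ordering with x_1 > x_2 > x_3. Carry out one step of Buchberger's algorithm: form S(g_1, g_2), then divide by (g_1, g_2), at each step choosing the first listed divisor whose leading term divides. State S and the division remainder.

S(g_1, g_2) = -x_2x_3 + 4x_2 - 4/5x_3 - 12/5; remainder on division = x_3^2 - 44/5x_3 + 68/5.

lcm(LM(g_1), LM(g_2)) = x_2^2.
S = (lcm/LT(g_1))·g_1 − (lcm/LT(g_2))·g_2 = -x_2x_3 + 4x_2 - 4/5x_3 - 12/5.
Reduce S modulo (g_1, g_2) in that order:
  leading term x_2x_3: subtract (-x_3)·g_2 from -x_2x_3 + 4x_2 - 4/5x_3 - 12/5 → 4x_2 + x_3^2 - 24/5x_3 - 12/5
  leading term x_2: subtract (4)·g_2 from 4x_2 + x_3^2 - 24/5x_3 - 12/5 → x_3^2 - 44/5x_3 + 68/5
  leading term x_3^2: no divisor's leading term divides it; move x_3^2 to the remainder.
  leading term x_3: no divisor's leading term divides it; move -44/5x_3 to the remainder.
  leading term 1: no divisor's leading term divides it; move 68/5 to the remainder.
The remainder x_3^2 - 44/5x_3 + 68/5 is nonzero, so it would be added as the next basis element.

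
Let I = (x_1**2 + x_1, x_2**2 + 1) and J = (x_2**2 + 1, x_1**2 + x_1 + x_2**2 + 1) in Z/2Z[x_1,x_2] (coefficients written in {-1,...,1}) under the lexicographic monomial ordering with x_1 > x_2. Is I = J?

Yes, the ideals are equal.

Equality of ideals is decidable: compute both reduced Gröbner bases (unique for the ordering) and check whether they agree.
Buchberger on the first generating set:
f_1 = x_1**2 + x_1, LT = x_1**2.
f_2 = x_2**2 + 1, LT = x_2**2.

The S-polynomials (S(f_1,f_2)) all reduce to 0 modulo the current basis, so we have a Gröbner basis.
Inter-reduce: drop elements whose leading term is divisible by another's, tail-reduce, and make monic.
Reduced Gröbner basis: {x_1**2 + x_1, x_2**2 + 1}.

Buchberger on the second generating set:
h_1 = x_2**2 + 1, LT = x_2**2.
h_2 = x_1**2 + x_1 + x_2**2 + 1, LT = x_1**2.

The S-polynomials (S(h_1,h_2)) all reduce to 0 modulo the current basis, so we have a Gröbner basis.
Inter-reduce: drop elements whose leading term is divisible by another's, tail-reduce, and make monic.
Reduced Gröbner basis: {x_1**2 + x_1, x_2**2 + 1}.

Same reduced basis, so the two generating sets span the same ideal.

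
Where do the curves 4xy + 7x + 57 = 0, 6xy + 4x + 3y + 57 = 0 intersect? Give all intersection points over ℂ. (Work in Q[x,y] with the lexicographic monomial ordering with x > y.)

Compute a lex Gröbner basis by Buchberger's algorithm.
f_1 = 4xy + 7x + 57, LT = xy.
f_2 = 6xy + 4x + 3y + 57, LT = xy.

S(f_1,f_2): lcm = xy. S = 13/12x - 1/2y + 19/4.
  leading term x: no divisor's leading term divides it; move 13/12x to the remainder.
  leading term y: no divisor's leading term divides it; move -1/2y to the remainder.
  leading term 1: no divisor's leading term divides it; move 19/4 to the remainder.
  remainder 13/12x - 1/2y + 19/4 ≠ 0; add h_3 = 13/12x - 1/2y + 19/4 to the basis.

S(f_1,h_3): lcm = xy. S = 7/4x + 6/13y^2 - 57/13y + 57/4.
  leading term x: subtract (21/13)·h_3 from 7/4x + 6/13y^2 - 57/13y + 57/4 → 6/13y^2 - 93/26y + 171/26
  leading term y^2: no divisor's leading term divides it; move 6/13y^2 to the remainder.
  leading term y: no divisor's leading term divides it; move -93/26y to the remainder.
  leading term 1: no divisor's leading term divides it; move 171/26 to the remainder.
  remainder 6/13y^2 - 93/26y + 171/26 ≠ 0; add h_4 = 6/13y^2 - 93/26y + 171/26 to the basis.

S(f_2,h_3): lcm = xy. S = 2/3x + 6/13y^2 - 101/26y + 19/2.
  leading term x: subtract (8/13)·h_3 from 2/3x + 6/13y^2 - 101/26y + 19/2 → 6/13y^2 - 93/26y + 171/26
  leading term y^2: subtract (1)·h_4 from 6/13y^2 - 93/26y + 171/26 → 0
  remainder 0.

S(f_1,h_4): lcm = xy^2. S = 19/2xy - 57/4x + 57/4y.
  leading term xy: subtract (19/8)·f_1 from 19/2xy - 57/4x + 57/4y → -247/8x + 57/4y - 1083/8
  leading term x: subtract (-57/2)·h_3 from -247/8x + 57/4y - 1083/8 → 0
  remainder 0.

S(f_2,h_4): lcm = xy^2. S = 101/12xy - 57/4x + 1/2y^2 + 19/2y.
  leading term xy: subtract (101/48)·f_1 from 101/12xy - 57/4x + 1/2y^2 + 19/2y → -1391/48x + 1/2y^2 + 19/2y - 1919/16
  leading term x: subtract (-107/4)·h_3 from -1391/48x + 1/2y^2 + 19/2y - 1919/16 → 1/2y^2 - 31/8y + 57/8
  leading term y^2: subtract (13/12)·h_4 from 1/2y^2 - 31/8y + 57/8 → 0
  remainder 0.

S(h_3,h_4): leading monomials are coprime, so the S-polynomial reduces to 0 (Buchberger's first criterion).
Every S-polynomial of the final basis reduces to 0, so we have a Gröbner basis.
Inter-reduce: drop elements whose leading term is divisible by another's, tail-reduce, and make monic.
Reduced Gröbner basis: {x - 6/13y + 57/13, y^2 - 31/4y + 57/4}.

From the last basis element, y^2 - 31/4y + 57/4 = 0, so y takes values in {3, 19/4}. Each choice, substituted upward through the basis, yields the corresponding point(s) of the solution set.
  y = 3: the earlier basis element becomes x + 3 = 0, giving x = -3 — point (-3, 3).
  y = 19/4: the earlier basis element becomes x + 57/26 = 0, giving x = -57/26 — point (-57/26, 19/4).
Check: every point annihilates each of the original generators.

{(-3, 3), (-57/26, 19/4)}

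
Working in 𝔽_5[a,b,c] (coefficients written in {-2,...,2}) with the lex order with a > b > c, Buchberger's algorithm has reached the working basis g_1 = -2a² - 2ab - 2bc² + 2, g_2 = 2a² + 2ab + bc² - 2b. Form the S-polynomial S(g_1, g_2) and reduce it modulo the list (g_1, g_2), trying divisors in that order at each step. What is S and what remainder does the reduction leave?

S(g_1, g_2) = -2bc² + b - 1; remainder on division = -2bc² + b - 1.

lcm(LM(g_1), LM(g_2)) = a².
S = (lcm/LT(g_1))·g_1 − (lcm/LT(g_2))·g_2 = -2bc² + b - 1.
Reduce S modulo (g_1, g_2) in that order:
  leading term bc²: no divisor's leading term divides it; move -2bc² to the remainder.
  leading term b: no divisor's leading term divides it; move b to the remainder.
  leading term 1: no divisor's leading term divides it; move -1 to the remainder.
The remainder -2bc² + b - 1 is nonzero, so it would be added as the next basis element.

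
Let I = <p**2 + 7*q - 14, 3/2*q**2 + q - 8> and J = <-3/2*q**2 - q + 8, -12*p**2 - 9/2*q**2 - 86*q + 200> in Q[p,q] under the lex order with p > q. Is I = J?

Equality of ideals is decidable: compute both reduced Gröbner bases (unique for the ordering) and check whether they agree.
Buchberger on the first generating set:
f_1 = p**2 + 7*q - 14, LT = p**2.
f_2 = 3/2*q**2 + q - 8, LT = q**2.

The S-polynomials (S(f_1,f_2)) all reduce to 0 modulo the current basis, so we have a Gröbner basis.
Inter-reduce: drop elements whose leading term is divisible by another's, tail-reduce, and make monic.
Reduced Gröbner basis: {p**2 + 7*q - 14, q**2 + 2/3*q - 16/3}.

Buchberger on the second generating set:
h_1 = -3/2*q**2 - q + 8, LT = q**2.
h_2 = -12*p**2 - 9/2*q**2 - 86*q + 200, LT = p**2.

The S-polynomials (S(h_1,h_2)) all reduce to 0 modulo the current basis, so we have a Gröbner basis.
Inter-reduce: drop elements whose leading term is divisible by another's, tail-reduce, and make monic.
Reduced Gröbner basis: {p**2 + 83/12*q - 44/3, q**2 + 2/3*q - 16/3}.

The bases are distinct; the ideals are different.

No, the ideals differ.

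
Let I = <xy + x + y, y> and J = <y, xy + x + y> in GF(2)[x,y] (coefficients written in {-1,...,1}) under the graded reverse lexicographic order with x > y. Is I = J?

Two ideals are equal iff their reduced Gröbner bases coincide (the reduced basis is unique for a fixed ordering).
Buchberger on the first generating set:
f_1 = xy + x + y, LT = xy.
f_2 = y, LT = y.

S(f_1,f_2): lcm = xy. S = x + y.
  leading term x: no divisor's leading term divides it; move x to the remainder.
  leading term y: subtract (1)·f_2 from y → 0
  remainder x ≠ 0; add g_3 = x to the basis.

S(f_1,g_3): lcm = xy. S = x + y.
  leading term x: subtract (1)·g_3 from x + y → y
  leading term y: subtract (1)·f_2 from y → 0
  remainder 0.

S(f_2,g_3): leading monomials are coprime, so the S-polynomial reduces to 0 (Buchberger's first criterion).
Every S-polynomial of the final basis reduces to 0, so we have a Gröbner basis.
Inter-reduce: drop elements whose leading term is divisible by another's, tail-reduce, and make monic.
Reduced Gröbner basis: {x, y}.

Buchberger on the second generating set:
h_1 = y, LT = y.
h_2 = xy + x + y, LT = xy.

S(h_1,h_2): lcm = xy. S = x + y.
  leading term x: no divisor's leading term divides it; move x to the remainder.
  leading term y: subtract (1)·h_1 from y → 0
  remainder x ≠ 0; add k_3 = x to the basis.

S(h_1,k_3): leading monomials are coprime, so the S-polynomial reduces to 0 (Buchberger's first criterion).
S(h_2,k_3): lcm = xy. S = x + y.
  leading term x: subtract (1)·k_3 from x + y → y
  leading term y: subtract (1)·h_1 from y → 0
  remainder 0.

Every S-polynomial of the final basis reduces to 0, so we have a Gröbner basis.
Inter-reduce: drop elements whose leading term is divisible by another's, tail-reduce, and make monic.
Reduced Gröbner basis: {x, y}.

Same reduced basis, so the two generating sets span the same ideal.
The choice of monomial ordering does not affect the verdict — as long as both bases are computed under the same ordering, their equality decides ideal equality.

Yes, the ideals are equal.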